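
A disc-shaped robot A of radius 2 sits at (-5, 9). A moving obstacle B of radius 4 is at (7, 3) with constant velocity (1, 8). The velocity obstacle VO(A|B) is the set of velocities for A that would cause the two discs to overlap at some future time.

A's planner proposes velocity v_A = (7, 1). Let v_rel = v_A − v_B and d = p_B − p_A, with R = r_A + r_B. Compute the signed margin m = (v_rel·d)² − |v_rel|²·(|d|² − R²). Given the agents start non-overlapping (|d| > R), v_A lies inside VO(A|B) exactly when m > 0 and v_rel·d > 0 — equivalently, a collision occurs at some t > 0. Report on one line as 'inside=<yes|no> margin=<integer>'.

d = (12, -6),  |d|² = 180;  R = 2+4 = 6,  c = 180−6² = 144
v_rel = (6, -7),  |v_rel|² = 85;  v_rel·d = (6)·(12) + (-7)·(-6) = 114
85·t² − 228·t + 144 = 0  ⇒  m = 114² − 85·144 = 756
m = 756 > 0,  v_rel·d = 114 > 0  ⇒  inside

inside=yes margin=756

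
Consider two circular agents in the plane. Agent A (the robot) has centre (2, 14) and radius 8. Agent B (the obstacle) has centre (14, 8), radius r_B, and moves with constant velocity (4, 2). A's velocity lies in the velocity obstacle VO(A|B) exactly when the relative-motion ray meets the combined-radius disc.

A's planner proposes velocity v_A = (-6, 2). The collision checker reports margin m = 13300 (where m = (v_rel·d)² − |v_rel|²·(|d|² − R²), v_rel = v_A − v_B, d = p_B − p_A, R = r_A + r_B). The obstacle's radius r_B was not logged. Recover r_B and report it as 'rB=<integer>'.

m = 13300
d = (12, -6);  v_rel = (-10, 0),  |v_rel|² = 100
v_rel×d = (-10)·(-6) − (0)·(12) = 60
since m = R²·100 − 60²:  R² = (3600 + 13300) / 100 = 169
R = √169 = 13  ⇒  r_B = 13 − 8 = 5

rB=5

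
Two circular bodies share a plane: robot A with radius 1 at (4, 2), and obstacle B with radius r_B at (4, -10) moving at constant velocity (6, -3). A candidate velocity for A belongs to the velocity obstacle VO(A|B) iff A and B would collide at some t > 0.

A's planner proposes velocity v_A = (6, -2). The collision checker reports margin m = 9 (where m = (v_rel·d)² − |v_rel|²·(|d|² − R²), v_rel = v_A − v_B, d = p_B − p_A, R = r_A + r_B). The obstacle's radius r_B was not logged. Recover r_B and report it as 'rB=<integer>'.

m = 9
d = (0, -12);  v_rel = (0, 1),  |v_rel|² = 1
v_rel×d = (0)·(-12) − (1)·(0) = 0
since m = R²·1 − 0²:  R² = (0 + 9) / 1 = 9
R = √9 = 3  ⇒  r_B = 3 − 1 = 2

rB=2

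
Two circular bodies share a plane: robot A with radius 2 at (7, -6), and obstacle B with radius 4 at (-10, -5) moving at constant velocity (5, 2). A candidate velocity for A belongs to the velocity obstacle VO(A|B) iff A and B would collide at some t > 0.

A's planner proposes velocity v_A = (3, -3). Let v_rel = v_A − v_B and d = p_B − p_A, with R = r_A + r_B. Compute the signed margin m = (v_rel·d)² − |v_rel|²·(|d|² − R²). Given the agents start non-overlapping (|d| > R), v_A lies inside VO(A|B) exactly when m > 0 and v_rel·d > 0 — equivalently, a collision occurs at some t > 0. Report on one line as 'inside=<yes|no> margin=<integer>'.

d = (-17, 1),  |d|² = 290;  R = 2+4 = 6,  c = 290−6² = 254
v_rel = (-2, -5),  |v_rel|² = 29;  v_rel·d = (-2)·(-17) + (-5)·(1) = 29
29·t² − 58·t + 254 = 0  ⇒  m = 29² − 29·254 = -6525
m = -6525 < 0,  v_rel·d = 29 > 0  ⇒  outside

inside=no margin=-6525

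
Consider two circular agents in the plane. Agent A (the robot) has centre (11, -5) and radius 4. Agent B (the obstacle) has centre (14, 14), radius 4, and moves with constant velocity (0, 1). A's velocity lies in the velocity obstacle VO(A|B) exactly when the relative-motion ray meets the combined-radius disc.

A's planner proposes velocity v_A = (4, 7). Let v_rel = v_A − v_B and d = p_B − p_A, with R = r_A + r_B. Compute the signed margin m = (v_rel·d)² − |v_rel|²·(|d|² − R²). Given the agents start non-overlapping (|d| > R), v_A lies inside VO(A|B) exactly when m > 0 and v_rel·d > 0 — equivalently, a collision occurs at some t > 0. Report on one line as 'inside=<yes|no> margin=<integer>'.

d = (3, 19),  |d|² = 370;  R = 4+4 = 8,  c = 370−8² = 306
v_rel = (4, 6),  |v_rel|² = 52;  v_rel·d = (4)·(3) + (6)·(19) = 126
52·t² − 252·t + 306 = 0  ⇒  m = 126² − 52·306 = -36
m = -36 < 0,  v_rel·d = 126 > 0  ⇒  outside

inside=no margin=-36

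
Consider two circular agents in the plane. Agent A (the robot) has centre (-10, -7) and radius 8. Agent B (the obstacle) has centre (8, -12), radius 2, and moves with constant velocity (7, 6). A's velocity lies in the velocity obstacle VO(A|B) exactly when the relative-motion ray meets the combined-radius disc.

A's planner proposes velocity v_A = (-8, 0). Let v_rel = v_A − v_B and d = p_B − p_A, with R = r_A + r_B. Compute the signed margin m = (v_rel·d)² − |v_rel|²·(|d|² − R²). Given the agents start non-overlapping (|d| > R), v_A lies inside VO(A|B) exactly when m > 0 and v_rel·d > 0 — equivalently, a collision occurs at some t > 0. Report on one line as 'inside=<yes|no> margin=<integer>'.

d = (18, -5),  |d|² = 349;  R = 8+2 = 10,  c = 349−10² = 249
v_rel = (-15, -6),  |v_rel|² = 261;  v_rel·d = (-15)·(18) + (-6)·(-5) = -240
261·t² + 480·t + 249 = 0  ⇒  m = (-240)² − 261·249 = -7389
m = -7389 < 0,  v_rel·d = -240 < 0  ⇒  outside

inside=no margin=-7389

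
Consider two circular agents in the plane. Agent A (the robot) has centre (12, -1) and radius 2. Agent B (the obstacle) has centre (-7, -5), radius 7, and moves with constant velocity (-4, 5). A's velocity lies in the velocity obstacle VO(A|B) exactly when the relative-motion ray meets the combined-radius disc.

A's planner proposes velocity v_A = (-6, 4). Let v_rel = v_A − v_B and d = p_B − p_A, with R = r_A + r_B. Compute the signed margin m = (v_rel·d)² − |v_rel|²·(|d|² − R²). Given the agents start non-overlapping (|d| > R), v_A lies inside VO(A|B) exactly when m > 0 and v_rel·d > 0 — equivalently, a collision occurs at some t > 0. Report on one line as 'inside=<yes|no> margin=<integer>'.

d = (-19, -4),  |d|² = 377;  R = 2+7 = 9,  c = 377−9² = 296
v_rel = (-2, -1),  |v_rel|² = 5;  v_rel·d = (-2)·(-19) + (-1)·(-4) = 42
5·t² − 84·t + 296 = 0  ⇒  m = 42² − 5·296 = 284
m = 284 > 0,  v_rel·d = 42 > 0  ⇒  inside

inside=yes margin=284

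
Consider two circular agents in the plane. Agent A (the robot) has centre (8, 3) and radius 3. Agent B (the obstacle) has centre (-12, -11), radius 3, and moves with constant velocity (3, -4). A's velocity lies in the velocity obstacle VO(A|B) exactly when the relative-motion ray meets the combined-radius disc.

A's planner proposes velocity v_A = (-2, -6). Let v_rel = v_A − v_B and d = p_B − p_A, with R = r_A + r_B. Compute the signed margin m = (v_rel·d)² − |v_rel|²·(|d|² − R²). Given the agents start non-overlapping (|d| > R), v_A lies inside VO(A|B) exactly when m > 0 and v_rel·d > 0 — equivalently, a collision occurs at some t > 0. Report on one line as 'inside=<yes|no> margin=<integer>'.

d = (-20, -14),  |d|² = 596;  R = 3+3 = 6,  c = 596−6² = 560
v_rel = (-5, -2),  |v_rel|² = 29;  v_rel·d = (-5)·(-20) + (-2)·(-14) = 128
29·t² − 256·t + 560 = 0  ⇒  m = 128² − 29·560 = 144
m = 144 > 0,  v_rel·d = 128 > 0  ⇒  inside

inside=yes margin=144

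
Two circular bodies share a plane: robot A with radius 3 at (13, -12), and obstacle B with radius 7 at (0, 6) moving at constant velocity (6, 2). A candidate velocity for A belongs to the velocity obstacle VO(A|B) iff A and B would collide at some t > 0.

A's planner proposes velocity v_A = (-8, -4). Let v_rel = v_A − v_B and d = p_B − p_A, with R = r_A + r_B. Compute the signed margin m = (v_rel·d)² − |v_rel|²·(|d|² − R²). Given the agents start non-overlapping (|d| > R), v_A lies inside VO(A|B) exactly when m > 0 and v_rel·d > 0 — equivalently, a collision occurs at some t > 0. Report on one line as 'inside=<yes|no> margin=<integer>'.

d = (-13, 18),  |d|² = 493;  R = 3+7 = 10,  c = 493−10² = 393
v_rel = (-14, -6),  |v_rel|² = 232;  v_rel·d = (-14)·(-13) + (-6)·(18) = 74
232·t² − 148·t + 393 = 0  ⇒  m = 74² − 232·393 = -85700
m = -85700 < 0,  v_rel·d = 74 > 0  ⇒  outside

inside=no margin=-85700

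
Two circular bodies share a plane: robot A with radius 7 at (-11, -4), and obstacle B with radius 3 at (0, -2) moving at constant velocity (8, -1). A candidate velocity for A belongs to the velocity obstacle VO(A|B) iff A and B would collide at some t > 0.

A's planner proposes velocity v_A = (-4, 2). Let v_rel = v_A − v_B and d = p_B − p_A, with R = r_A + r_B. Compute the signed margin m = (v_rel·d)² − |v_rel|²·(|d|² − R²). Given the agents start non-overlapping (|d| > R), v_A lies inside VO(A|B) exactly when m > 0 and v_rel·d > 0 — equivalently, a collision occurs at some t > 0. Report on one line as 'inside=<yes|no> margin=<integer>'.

d = (11, 2),  |d|² = 125;  R = 7+3 = 10,  c = 125−10² = 25
v_rel = (-12, 3),  |v_rel|² = 153;  v_rel·d = (-12)·(11) + (3)·(2) = -126
153·t² + 252·t + 25 = 0  ⇒  m = (-126)² − 153·25 = 12051
m = 12051 > 0,  v_rel·d = -126 < 0  ⇒  outside

inside=no margin=12051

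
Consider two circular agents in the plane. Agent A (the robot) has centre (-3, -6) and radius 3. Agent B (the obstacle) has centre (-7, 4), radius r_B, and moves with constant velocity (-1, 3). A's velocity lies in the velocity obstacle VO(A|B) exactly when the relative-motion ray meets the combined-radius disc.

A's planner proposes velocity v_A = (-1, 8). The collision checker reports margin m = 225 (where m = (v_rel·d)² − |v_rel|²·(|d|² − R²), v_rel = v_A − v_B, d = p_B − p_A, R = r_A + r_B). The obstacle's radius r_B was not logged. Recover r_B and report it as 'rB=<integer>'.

m = 225
d = (-4, 10);  v_rel = (0, 5),  |v_rel|² = 25
v_rel×d = (0)·(10) − (5)·(-4) = 20
since m = R²·25 − 20²:  R² = (400 + 225) / 25 = 25
R = √25 = 5  ⇒  r_B = 5 − 3 = 2

rB=2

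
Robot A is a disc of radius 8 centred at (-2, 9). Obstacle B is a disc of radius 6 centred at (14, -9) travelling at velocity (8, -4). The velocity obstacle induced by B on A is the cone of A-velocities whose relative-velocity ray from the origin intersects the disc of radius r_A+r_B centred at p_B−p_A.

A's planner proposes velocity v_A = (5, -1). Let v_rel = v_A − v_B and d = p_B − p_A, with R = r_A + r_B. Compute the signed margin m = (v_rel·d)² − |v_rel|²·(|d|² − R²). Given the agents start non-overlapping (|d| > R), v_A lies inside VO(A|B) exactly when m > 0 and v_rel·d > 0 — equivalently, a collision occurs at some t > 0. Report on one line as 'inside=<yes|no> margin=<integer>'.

d = (16, -18),  |d|² = 580;  R = 8+6 = 14,  c = 580−14² = 384
v_rel = (-3, 3),  |v_rel|² = 18;  v_rel·d = (-3)·(16) + (3)·(-18) = -102
18·t² + 204·t + 384 = 0  ⇒  m = (-102)² − 18·384 = 3492
m = 3492 > 0,  v_rel·d = -102 < 0  ⇒  outside

inside=no margin=3492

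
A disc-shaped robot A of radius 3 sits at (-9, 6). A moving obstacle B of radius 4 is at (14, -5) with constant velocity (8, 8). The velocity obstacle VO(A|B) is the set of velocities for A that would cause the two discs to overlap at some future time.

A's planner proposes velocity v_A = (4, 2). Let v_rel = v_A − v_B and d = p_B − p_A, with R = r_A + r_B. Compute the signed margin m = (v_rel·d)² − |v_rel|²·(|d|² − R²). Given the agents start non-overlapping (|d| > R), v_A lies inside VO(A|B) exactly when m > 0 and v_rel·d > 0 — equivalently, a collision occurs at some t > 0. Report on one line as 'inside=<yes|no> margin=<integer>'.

d = (23, -11),  |d|² = 650;  R = 3+4 = 7,  c = 650−7² = 601
v_rel = (-4, -6),  |v_rel|² = 52;  v_rel·d = (-4)·(23) + (-6)·(-11) = -26
52·t² + 52·t + 601 = 0  ⇒  m = (-26)² − 52·601 = -30576
m = -30576 < 0,  v_rel·d = -26 < 0  ⇒  outside

inside=no margin=-30576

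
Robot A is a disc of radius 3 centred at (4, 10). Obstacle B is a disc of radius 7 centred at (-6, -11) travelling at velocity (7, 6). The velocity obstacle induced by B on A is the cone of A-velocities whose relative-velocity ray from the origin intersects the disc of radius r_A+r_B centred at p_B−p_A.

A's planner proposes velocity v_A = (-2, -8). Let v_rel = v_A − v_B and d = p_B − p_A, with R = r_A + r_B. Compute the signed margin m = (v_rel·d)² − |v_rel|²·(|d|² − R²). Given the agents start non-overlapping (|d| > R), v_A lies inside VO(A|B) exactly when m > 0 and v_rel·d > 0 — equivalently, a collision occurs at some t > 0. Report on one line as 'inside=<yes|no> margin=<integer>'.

d = (-10, -21),  |d|² = 541;  R = 3+7 = 10,  c = 541−10² = 441
v_rel = (-9, -14),  |v_rel|² = 277;  v_rel·d = (-9)·(-10) + (-14)·(-21) = 384
277·t² − 768·t + 441 = 0  ⇒  m = 384² − 277·441 = 25299
m = 25299 > 0,  v_rel·d = 384 > 0  ⇒  inside

inside=yes margin=25299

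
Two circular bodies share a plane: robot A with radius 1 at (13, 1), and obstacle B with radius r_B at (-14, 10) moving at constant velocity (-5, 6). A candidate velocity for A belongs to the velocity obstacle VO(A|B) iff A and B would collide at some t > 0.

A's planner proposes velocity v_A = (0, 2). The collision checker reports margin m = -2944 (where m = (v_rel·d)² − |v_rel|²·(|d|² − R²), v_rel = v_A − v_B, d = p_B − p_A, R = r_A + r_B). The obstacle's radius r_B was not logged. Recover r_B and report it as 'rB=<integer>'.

m = -2944
d = (-27, 9);  v_rel = (5, -4),  |v_rel|² = 41
v_rel×d = (5)·(9) − (-4)·(-27) = -63
since m = R²·41 − (-63)²:  R² = (3969 + -2944) / 41 = 25
R = √25 = 5  ⇒  r_B = 5 − 1 = 4

rB=4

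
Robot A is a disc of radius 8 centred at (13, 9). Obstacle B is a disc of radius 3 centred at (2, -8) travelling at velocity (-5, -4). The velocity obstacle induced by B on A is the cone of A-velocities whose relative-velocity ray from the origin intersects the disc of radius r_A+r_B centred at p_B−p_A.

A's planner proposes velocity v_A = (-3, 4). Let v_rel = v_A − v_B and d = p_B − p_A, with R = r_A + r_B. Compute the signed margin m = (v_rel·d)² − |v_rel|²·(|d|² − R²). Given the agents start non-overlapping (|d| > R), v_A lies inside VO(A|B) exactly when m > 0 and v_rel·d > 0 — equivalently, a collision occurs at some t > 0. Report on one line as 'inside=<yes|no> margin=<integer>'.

d = (-11, -17),  |d|² = 410;  R = 8+3 = 11,  c = 410−11² = 289
v_rel = (2, 8),  |v_rel|² = 68;  v_rel·d = (2)·(-11) + (8)·(-17) = -158
68·t² + 316·t + 289 = 0  ⇒  m = (-158)² − 68·289 = 5312
m = 5312 > 0,  v_rel·d = -158 < 0  ⇒  outside

inside=no margin=5312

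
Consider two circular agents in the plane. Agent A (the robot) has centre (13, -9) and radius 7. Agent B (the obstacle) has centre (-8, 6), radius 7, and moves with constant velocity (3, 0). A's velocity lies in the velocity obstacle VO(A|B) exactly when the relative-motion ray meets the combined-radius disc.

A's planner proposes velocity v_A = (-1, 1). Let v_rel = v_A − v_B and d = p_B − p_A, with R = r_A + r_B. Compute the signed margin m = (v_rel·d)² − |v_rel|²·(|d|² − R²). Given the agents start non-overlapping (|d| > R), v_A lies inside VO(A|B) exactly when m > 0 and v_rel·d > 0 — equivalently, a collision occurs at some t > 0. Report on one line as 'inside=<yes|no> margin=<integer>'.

d = (-21, 15),  |d|² = 666;  R = 7+7 = 14,  c = 666−14² = 470
v_rel = (-4, 1),  |v_rel|² = 17;  v_rel·d = (-4)·(-21) + (1)·(15) = 99
17·t² − 198·t + 470 = 0  ⇒  m = 99² − 17·470 = 1811
m = 1811 > 0,  v_rel·d = 99 > 0  ⇒  inside

inside=yes margin=1811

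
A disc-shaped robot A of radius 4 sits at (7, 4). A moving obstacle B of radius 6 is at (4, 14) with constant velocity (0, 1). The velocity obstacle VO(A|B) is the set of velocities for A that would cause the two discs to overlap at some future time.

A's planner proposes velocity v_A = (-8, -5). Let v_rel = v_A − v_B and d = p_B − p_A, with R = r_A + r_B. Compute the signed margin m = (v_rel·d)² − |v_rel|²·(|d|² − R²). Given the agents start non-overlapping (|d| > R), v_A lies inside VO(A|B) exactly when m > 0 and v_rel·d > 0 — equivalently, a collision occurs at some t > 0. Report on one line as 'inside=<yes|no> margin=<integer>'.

d = (-3, 10),  |d|² = 109;  R = 4+6 = 10,  c = 109−10² = 9
v_rel = (-8, -6),  |v_rel|² = 100;  v_rel·d = (-8)·(-3) + (-6)·(10) = -36
100·t² + 72·t + 9 = 0  ⇒  m = (-36)² − 100·9 = 396
m = 396 > 0,  v_rel·d = -36 < 0  ⇒  outside

inside=no margin=396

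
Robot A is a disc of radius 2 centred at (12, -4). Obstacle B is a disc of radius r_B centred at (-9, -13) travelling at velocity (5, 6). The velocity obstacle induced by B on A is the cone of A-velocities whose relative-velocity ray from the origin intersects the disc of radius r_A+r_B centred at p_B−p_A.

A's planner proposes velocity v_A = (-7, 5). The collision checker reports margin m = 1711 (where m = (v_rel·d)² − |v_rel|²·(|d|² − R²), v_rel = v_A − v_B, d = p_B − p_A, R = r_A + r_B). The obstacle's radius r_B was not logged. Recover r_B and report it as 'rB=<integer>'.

m = 1711
d = (-21, -9);  v_rel = (-12, -1),  |v_rel|² = 145
v_rel×d = (-12)·(-9) − (-1)·(-21) = 87
since m = R²·145 − 87²:  R² = (7569 + 1711) / 145 = 64
R = √64 = 8  ⇒  r_B = 8 − 2 = 6

rB=6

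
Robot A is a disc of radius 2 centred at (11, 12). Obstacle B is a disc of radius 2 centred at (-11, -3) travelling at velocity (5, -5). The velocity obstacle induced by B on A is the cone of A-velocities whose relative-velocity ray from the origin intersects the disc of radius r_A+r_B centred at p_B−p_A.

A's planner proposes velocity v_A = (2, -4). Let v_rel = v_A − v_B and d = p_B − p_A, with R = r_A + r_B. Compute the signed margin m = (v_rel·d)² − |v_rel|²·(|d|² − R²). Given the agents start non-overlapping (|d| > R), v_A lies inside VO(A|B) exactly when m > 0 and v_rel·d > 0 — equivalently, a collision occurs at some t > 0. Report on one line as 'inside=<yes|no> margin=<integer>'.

d = (-22, -15),  |d|² = 709;  R = 2+2 = 4,  c = 709−4² = 693
v_rel = (-3, 1),  |v_rel|² = 10;  v_rel·d = (-3)·(-22) + (1)·(-15) = 51
10·t² − 102·t + 693 = 0  ⇒  m = 51² − 10·693 = -4329
m = -4329 < 0,  v_rel·d = 51 > 0  ⇒  outside

inside=no margin=-4329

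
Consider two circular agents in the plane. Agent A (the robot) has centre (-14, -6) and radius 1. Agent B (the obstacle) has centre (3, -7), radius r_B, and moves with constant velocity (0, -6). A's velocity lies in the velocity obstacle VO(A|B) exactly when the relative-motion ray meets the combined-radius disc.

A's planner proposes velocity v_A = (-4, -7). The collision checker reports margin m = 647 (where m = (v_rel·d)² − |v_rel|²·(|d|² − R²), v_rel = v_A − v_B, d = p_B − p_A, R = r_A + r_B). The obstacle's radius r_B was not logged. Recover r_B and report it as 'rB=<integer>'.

m = 647
d = (17, -1);  v_rel = (-4, -1),  |v_rel|² = 17
v_rel×d = (-4)·(-1) − (-1)·(17) = 21
since m = R²·17 − 21²:  R² = (441 + 647) / 17 = 64
R = √64 = 8  ⇒  r_B = 8 − 1 = 7

rB=7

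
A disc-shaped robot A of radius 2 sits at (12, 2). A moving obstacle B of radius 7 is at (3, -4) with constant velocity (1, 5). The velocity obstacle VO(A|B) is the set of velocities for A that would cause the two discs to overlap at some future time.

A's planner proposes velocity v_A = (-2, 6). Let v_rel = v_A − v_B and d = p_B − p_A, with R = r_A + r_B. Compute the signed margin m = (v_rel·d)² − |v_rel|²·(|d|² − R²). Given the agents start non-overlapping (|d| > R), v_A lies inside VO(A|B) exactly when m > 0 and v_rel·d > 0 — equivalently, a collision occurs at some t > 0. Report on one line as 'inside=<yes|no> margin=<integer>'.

d = (-9, -6),  |d|² = 117;  R = 2+7 = 9,  c = 117−9² = 36
v_rel = (-3, 1),  |v_rel|² = 10;  v_rel·d = (-3)·(-9) + (1)·(-6) = 21
10·t² − 42·t + 36 = 0  ⇒  m = 21² − 10·36 = 81
m = 81 > 0,  v_rel·d = 21 > 0  ⇒  inside

inside=yes margin=81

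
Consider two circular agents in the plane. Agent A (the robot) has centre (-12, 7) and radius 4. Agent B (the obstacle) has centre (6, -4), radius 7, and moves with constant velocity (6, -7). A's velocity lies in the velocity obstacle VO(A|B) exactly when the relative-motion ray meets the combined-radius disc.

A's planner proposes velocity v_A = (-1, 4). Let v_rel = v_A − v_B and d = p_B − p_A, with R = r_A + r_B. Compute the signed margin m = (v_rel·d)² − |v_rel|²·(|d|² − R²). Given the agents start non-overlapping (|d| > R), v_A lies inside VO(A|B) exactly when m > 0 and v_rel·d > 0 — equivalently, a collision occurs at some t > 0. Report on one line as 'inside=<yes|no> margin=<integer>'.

d = (18, -11),  |d|² = 445;  R = 4+7 = 11,  c = 445−11² = 324
v_rel = (-7, 11),  |v_rel|² = 170;  v_rel·d = (-7)·(18) + (11)·(-11) = -247
170·t² + 494·t + 324 = 0  ⇒  m = (-247)² − 170·324 = 5929
m = 5929 > 0,  v_rel·d = -247 < 0  ⇒  outside

inside=no margin=5929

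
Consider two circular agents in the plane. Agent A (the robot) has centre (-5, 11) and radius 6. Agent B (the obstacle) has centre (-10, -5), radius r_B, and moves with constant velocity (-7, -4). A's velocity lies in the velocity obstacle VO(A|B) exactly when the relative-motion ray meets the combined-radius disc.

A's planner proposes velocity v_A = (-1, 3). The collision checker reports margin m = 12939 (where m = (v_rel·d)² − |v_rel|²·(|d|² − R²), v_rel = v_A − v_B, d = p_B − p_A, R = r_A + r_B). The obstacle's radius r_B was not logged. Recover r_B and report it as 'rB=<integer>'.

m = 12939
d = (-5, -16);  v_rel = (6, 7),  |v_rel|² = 85
v_rel×d = (6)·(-16) − (7)·(-5) = -61
since m = R²·85 − (-61)²:  R² = (3721 + 12939) / 85 = 196
R = √196 = 14  ⇒  r_B = 14 − 6 = 8

rB=8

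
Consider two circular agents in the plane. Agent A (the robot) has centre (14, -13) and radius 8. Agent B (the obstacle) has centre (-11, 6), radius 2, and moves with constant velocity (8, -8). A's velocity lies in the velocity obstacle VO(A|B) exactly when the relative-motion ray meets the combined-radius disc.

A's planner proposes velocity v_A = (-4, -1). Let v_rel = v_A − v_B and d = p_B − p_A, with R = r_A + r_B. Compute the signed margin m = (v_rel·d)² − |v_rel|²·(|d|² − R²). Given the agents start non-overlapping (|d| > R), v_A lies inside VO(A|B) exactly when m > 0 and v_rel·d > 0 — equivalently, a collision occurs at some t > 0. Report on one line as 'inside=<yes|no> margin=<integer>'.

d = (-25, 19),  |d|² = 986;  R = 8+2 = 10,  c = 986−10² = 886
v_rel = (-12, 7),  |v_rel|² = 193;  v_rel·d = (-12)·(-25) + (7)·(19) = 433
193·t² − 866·t + 886 = 0  ⇒  m = 433² − 193·886 = 16491
m = 16491 > 0,  v_rel·d = 433 > 0  ⇒  inside

inside=yes margin=16491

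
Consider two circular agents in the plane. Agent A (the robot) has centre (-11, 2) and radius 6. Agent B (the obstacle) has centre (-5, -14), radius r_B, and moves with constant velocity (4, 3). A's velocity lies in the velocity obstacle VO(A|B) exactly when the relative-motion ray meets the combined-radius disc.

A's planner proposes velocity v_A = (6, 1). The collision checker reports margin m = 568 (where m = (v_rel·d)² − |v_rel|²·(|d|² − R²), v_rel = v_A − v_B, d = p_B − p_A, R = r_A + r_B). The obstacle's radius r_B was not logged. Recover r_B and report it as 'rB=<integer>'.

m = 568
d = (6, -16);  v_rel = (2, -2),  |v_rel|² = 8
v_rel×d = (2)·(-16) − (-2)·(6) = -20
since m = R²·8 − (-20)²:  R² = (400 + 568) / 8 = 121
R = √121 = 11  ⇒  r_B = 11 − 6 = 5

rB=5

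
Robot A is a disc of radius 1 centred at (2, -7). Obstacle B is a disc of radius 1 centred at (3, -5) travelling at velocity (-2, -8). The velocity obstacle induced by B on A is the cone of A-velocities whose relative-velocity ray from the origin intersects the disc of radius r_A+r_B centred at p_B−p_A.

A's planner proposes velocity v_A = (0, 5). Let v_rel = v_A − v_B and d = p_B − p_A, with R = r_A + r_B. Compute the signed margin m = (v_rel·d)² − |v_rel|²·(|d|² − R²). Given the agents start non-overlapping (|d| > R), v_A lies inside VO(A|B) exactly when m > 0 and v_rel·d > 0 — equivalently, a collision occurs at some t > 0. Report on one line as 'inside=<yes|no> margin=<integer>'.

d = (1, 2),  |d|² = 5;  R = 1+1 = 2,  c = 5−2² = 1
v_rel = (2, 13),  |v_rel|² = 173;  v_rel·d = (2)·(1) + (13)·(2) = 28
173·t² − 56·t + 1 = 0  ⇒  m = 28² − 173·1 = 611
m = 611 > 0,  v_rel·d = 28 > 0  ⇒  inside

inside=yes margin=611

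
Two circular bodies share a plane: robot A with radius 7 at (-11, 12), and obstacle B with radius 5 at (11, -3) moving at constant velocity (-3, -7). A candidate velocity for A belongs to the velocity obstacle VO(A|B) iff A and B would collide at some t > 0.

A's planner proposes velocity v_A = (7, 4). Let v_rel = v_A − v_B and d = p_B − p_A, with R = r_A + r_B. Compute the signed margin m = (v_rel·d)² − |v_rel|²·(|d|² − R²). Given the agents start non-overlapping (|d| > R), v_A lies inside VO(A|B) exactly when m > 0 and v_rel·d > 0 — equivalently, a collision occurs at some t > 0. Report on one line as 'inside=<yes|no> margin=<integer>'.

d = (22, -15),  |d|² = 709;  R = 7+5 = 12,  c = 709−12² = 565
v_rel = (10, 11),  |v_rel|² = 221;  v_rel·d = (10)·(22) + (11)·(-15) = 55
221·t² − 110·t + 565 = 0  ⇒  m = 55² − 221·565 = -121840
m = -121840 < 0,  v_rel·d = 55 > 0  ⇒  outside

inside=no margin=-121840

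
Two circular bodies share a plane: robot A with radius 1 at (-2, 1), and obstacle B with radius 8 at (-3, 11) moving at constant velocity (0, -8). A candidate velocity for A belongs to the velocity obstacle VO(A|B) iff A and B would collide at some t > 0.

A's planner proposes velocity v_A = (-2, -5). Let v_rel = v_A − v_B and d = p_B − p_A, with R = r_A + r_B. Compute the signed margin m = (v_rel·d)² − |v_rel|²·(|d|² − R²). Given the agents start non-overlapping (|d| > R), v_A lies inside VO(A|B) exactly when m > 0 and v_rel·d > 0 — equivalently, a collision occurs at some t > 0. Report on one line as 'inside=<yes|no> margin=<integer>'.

d = (-1, 10),  |d|² = 101;  R = 1+8 = 9,  c = 101−9² = 20
v_rel = (-2, 3),  |v_rel|² = 13;  v_rel·d = (-2)·(-1) + (3)·(10) = 32
13·t² − 64·t + 20 = 0  ⇒  m = 32² − 13·20 = 764
m = 764 > 0,  v_rel·d = 32 > 0  ⇒  inside

inside=yes margin=764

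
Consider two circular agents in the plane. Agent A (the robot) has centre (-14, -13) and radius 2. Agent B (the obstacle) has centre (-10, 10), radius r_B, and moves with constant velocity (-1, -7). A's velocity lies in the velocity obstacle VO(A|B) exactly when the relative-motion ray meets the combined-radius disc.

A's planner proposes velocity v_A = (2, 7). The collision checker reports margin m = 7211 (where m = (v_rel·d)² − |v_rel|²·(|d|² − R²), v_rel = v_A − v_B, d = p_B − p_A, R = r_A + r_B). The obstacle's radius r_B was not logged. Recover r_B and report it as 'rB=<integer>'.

m = 7211
d = (4, 23);  v_rel = (3, 14),  |v_rel|² = 205
v_rel×d = (3)·(23) − (14)·(4) = 13
since m = R²·205 − 13²:  R² = (169 + 7211) / 205 = 36
R = √36 = 6  ⇒  r_B = 6 − 2 = 4

rB=4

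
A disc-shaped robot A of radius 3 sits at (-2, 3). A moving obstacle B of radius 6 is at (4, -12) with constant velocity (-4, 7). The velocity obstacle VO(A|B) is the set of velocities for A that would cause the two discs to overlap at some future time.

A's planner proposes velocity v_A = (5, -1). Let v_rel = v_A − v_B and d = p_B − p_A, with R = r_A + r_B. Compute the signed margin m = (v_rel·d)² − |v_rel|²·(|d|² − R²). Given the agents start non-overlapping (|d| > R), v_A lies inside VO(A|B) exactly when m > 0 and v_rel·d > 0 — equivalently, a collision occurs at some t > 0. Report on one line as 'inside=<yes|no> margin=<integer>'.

d = (6, -15),  |d|² = 261;  R = 3+6 = 9,  c = 261−9² = 180
v_rel = (9, -8),  |v_rel|² = 145;  v_rel·d = (9)·(6) + (-8)·(-15) = 174
145·t² − 348·t + 180 = 0  ⇒  m = 174² − 145·180 = 4176
m = 4176 > 0,  v_rel·d = 174 > 0  ⇒  inside

inside=yes margin=4176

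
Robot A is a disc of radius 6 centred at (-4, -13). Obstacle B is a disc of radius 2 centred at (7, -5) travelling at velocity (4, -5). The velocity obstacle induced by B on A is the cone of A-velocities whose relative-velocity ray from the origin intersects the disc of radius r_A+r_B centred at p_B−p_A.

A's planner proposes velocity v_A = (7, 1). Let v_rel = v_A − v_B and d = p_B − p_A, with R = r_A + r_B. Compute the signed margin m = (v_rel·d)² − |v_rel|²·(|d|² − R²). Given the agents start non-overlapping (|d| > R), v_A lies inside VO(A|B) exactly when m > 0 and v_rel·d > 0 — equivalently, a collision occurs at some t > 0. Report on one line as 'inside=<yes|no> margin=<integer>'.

d = (11, 8),  |d|² = 185;  R = 6+2 = 8,  c = 185−8² = 121
v_rel = (3, 6),  |v_rel|² = 45;  v_rel·d = (3)·(11) + (6)·(8) = 81
45·t² − 162·t + 121 = 0  ⇒  m = 81² − 45·121 = 1116
m = 1116 > 0,  v_rel·d = 81 > 0  ⇒  inside

inside=yes margin=1116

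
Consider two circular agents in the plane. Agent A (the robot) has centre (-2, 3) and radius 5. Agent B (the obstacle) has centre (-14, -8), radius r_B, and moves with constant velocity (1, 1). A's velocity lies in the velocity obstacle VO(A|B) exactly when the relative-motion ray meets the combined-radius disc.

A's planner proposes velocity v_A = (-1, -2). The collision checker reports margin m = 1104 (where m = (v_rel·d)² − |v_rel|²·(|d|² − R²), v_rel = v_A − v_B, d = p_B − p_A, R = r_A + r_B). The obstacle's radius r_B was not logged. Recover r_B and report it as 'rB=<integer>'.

m = 1104
d = (-12, -11);  v_rel = (-2, -3),  |v_rel|² = 13
v_rel×d = (-2)·(-11) − (-3)·(-12) = -14
since m = R²·13 − (-14)²:  R² = (196 + 1104) / 13 = 100
R = √100 = 10  ⇒  r_B = 10 − 5 = 5

rB=5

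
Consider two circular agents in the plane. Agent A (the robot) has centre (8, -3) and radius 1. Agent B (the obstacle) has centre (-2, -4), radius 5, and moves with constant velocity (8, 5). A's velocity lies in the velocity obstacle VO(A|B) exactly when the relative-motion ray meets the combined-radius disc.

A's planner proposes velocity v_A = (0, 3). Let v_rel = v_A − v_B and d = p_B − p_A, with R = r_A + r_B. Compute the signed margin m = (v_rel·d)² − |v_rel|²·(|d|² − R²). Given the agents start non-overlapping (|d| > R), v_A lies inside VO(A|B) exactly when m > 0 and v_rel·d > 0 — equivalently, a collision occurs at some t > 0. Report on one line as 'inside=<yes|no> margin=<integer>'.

d = (-10, -1),  |d|² = 101;  R = 1+5 = 6,  c = 101−6² = 65
v_rel = (-8, -2),  |v_rel|² = 68;  v_rel·d = (-8)·(-10) + (-2)·(-1) = 82
68·t² − 164·t + 65 = 0  ⇒  m = 82² − 68·65 = 2304
m = 2304 > 0,  v_rel·d = 82 > 0  ⇒  inside

inside=yes margin=2304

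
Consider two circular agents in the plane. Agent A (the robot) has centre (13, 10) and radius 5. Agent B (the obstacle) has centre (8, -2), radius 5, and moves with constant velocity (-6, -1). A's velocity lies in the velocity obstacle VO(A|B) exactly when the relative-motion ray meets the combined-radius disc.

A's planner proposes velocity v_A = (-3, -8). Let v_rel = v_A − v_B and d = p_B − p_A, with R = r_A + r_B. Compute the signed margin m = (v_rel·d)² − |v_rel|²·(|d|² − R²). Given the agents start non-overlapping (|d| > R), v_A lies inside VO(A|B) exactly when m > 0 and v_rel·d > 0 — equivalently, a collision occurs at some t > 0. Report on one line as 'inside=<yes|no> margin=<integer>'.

d = (-5, -12),  |d|² = 169;  R = 5+5 = 10,  c = 169−10² = 69
v_rel = (3, -7),  |v_rel|² = 58;  v_rel·d = (3)·(-5) + (-7)·(-12) = 69
58·t² − 138·t + 69 = 0  ⇒  m = 69² − 58·69 = 759
m = 759 > 0,  v_rel·d = 69 > 0  ⇒  inside

inside=yes margin=759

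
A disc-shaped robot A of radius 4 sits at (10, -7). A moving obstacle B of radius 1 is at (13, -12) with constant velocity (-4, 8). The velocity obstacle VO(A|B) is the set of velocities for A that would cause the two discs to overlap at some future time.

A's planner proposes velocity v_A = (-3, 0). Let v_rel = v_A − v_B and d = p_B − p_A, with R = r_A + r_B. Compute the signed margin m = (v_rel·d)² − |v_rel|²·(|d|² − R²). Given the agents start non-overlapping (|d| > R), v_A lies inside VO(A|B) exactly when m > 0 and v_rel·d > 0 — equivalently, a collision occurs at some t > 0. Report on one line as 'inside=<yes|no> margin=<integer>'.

d = (3, -5),  |d|² = 34;  R = 4+1 = 5,  c = 34−5² = 9
v_rel = (1, -8),  |v_rel|² = 65;  v_rel·d = (1)·(3) + (-8)·(-5) = 43
65·t² − 86·t + 9 = 0  ⇒  m = 43² − 65·9 = 1264
m = 1264 > 0,  v_rel·d = 43 > 0  ⇒  inside

inside=yes margin=1264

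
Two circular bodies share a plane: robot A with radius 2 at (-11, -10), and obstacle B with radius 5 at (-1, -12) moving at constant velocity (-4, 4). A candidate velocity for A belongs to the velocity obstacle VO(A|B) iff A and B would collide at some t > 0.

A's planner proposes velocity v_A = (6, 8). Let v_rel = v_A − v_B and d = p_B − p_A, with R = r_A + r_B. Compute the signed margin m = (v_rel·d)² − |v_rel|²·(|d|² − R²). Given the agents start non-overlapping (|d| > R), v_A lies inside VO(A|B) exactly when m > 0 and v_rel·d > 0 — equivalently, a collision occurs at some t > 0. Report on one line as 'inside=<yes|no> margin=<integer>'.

d = (10, -2),  |d|² = 104;  R = 2+5 = 7,  c = 104−7² = 55
v_rel = (10, 4),  |v_rel|² = 116;  v_rel·d = (10)·(10) + (4)·(-2) = 92
116·t² − 184·t + 55 = 0  ⇒  m = 92² − 116·55 = 2084
m = 2084 > 0,  v_rel·d = 92 > 0  ⇒  inside

inside=yes margin=2084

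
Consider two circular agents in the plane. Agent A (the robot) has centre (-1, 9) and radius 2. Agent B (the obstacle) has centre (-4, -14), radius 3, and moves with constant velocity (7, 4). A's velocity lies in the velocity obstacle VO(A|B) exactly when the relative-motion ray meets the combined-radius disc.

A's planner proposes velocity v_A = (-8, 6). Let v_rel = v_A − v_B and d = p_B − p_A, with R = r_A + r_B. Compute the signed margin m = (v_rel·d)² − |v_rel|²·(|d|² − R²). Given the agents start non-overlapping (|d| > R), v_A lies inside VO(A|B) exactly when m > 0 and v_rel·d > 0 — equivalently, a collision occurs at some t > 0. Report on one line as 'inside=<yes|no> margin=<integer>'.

d = (-3, -23),  |d|² = 538;  R = 2+3 = 5,  c = 538−5² = 513
v_rel = (-15, 2),  |v_rel|² = 229;  v_rel·d = (-15)·(-3) + (2)·(-23) = -1
229·t² + 2·t + 513 = 0  ⇒  m = (-1)² − 229·513 = -117476
m = -117476 < 0,  v_rel·d = -1 < 0  ⇒  outside

inside=no margin=-117476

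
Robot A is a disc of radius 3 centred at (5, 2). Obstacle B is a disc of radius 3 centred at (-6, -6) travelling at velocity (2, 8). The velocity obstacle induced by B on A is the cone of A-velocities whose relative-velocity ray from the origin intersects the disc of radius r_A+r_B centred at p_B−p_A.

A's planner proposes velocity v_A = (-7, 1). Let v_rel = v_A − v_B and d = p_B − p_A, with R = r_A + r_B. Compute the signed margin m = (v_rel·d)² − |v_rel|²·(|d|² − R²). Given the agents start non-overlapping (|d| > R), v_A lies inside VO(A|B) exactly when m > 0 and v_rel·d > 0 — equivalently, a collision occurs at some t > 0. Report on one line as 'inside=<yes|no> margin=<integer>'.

d = (-11, -8),  |d|² = 185;  R = 3+3 = 6,  c = 185−6² = 149
v_rel = (-9, -7),  |v_rel|² = 130;  v_rel·d = (-9)·(-11) + (-7)·(-8) = 155
130·t² − 310·t + 149 = 0  ⇒  m = 155² − 130·149 = 4655
m = 4655 > 0,  v_rel·d = 155 > 0  ⇒  inside

inside=yes margin=4655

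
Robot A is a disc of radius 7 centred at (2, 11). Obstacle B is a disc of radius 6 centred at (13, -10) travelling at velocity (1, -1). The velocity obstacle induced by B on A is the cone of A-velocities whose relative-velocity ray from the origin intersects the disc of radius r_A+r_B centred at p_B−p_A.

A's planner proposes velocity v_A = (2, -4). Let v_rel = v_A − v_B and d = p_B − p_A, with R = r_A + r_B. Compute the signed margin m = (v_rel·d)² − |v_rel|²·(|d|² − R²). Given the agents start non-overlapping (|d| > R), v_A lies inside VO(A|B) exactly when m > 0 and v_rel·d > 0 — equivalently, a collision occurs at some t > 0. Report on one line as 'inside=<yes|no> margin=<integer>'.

d = (11, -21),  |d|² = 562;  R = 7+6 = 13,  c = 562−13² = 393
v_rel = (1, -3),  |v_rel|² = 10;  v_rel·d = (1)·(11) + (-3)·(-21) = 74
10·t² − 148·t + 393 = 0  ⇒  m = 74² − 10·393 = 1546
m = 1546 > 0,  v_rel·d = 74 > 0  ⇒  inside

inside=yes margin=1546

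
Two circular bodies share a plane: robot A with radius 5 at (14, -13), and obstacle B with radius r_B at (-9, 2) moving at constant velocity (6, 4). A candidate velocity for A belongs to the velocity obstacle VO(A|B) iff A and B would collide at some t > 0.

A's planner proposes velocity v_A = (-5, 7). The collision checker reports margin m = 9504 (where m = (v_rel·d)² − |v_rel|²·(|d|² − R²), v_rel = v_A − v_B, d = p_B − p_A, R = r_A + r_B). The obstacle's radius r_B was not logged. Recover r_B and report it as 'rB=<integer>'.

m = 9504
d = (-23, 15);  v_rel = (-11, 3),  |v_rel|² = 130
v_rel×d = (-11)·(15) − (3)·(-23) = -96
since m = R²·130 − (-96)²:  R² = (9216 + 9504) / 130 = 144
R = √144 = 12  ⇒  r_B = 12 − 5 = 7

rB=7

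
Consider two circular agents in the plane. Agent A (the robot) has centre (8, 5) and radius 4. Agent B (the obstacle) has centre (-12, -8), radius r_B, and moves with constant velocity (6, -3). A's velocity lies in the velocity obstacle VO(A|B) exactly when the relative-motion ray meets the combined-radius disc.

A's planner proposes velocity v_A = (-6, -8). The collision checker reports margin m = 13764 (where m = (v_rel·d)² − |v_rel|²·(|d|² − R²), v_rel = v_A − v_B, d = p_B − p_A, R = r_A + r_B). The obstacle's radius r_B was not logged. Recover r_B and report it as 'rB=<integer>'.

m = 13764
d = (-20, -13);  v_rel = (-12, -5),  |v_rel|² = 169
v_rel×d = (-12)·(-13) − (-5)·(-20) = 56
since m = R²·169 − 56²:  R² = (3136 + 13764) / 169 = 100
R = √100 = 10  ⇒  r_B = 10 − 4 = 6

rB=6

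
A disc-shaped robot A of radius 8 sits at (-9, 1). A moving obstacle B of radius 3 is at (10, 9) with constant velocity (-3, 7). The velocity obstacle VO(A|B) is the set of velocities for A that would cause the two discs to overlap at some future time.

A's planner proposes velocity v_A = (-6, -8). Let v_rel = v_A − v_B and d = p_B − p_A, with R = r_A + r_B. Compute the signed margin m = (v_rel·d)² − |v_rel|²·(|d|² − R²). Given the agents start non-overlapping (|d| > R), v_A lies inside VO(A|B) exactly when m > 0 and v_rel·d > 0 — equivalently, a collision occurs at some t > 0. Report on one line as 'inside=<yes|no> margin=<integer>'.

d = (19, 8),  |d|² = 425;  R = 8+3 = 11,  c = 425−11² = 304
v_rel = (-3, -15),  |v_rel|² = 234;  v_rel·d = (-3)·(19) + (-15)·(8) = -177
234·t² + 354·t + 304 = 0  ⇒  m = (-177)² − 234·304 = -39807
m = -39807 < 0,  v_rel·d = -177 < 0  ⇒  outside

inside=no margin=-39807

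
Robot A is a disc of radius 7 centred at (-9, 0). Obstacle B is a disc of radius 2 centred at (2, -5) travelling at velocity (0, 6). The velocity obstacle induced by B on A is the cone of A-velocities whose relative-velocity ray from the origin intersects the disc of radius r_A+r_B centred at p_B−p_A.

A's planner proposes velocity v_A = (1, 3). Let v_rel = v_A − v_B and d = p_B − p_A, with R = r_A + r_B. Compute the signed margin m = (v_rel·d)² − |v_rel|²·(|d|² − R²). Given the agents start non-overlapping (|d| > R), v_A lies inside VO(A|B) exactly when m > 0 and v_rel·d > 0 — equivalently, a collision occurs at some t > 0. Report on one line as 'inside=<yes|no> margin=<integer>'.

d = (11, -5),  |d|² = 146;  R = 7+2 = 9,  c = 146−9² = 65
v_rel = (1, -3),  |v_rel|² = 10;  v_rel·d = (1)·(11) + (-3)·(-5) = 26
10·t² − 52·t + 65 = 0  ⇒  m = 26² − 10·65 = 26
m = 26 > 0,  v_rel·d = 26 > 0  ⇒  inside

inside=yes margin=26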